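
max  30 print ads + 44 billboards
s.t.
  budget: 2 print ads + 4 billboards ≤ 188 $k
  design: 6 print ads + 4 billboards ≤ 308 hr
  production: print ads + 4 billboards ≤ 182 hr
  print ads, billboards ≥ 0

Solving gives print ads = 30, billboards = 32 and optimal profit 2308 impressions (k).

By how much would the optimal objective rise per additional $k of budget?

9

At the optimum: budget uses 188 of 188 (binding); design uses 308 of 308 (binding); production uses 158 of 182 (slack = 24).
Since production is not tight, its dual is 0.
The binding rows give the dual system: 2·y_budget + 6·y_design = 30 and 4·y_budget + 4·y_design = 44.
→ y_budget = 9 and y_design = 2.
Shadow price of budget = 9.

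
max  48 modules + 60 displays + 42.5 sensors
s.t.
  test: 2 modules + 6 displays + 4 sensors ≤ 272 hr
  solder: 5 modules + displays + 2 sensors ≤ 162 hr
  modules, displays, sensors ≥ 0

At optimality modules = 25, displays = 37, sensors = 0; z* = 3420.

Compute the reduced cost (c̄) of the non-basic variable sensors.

At the optimum: test uses 272 of 272 (binding); solder uses 162 of 162 (binding).
The binding rows give the dual system: 2·y_test + 5·y_solder = 48 and 6·y_test + 1·y_solder = 60.
This yields shadow prices y_test = 9, y_solder = 6.
Reduced cost of sensors: c₃ − yᵀa₃ = 42.5 − (9·4 + 6·2) = 42.5 − 48 = -5.5.

-5.5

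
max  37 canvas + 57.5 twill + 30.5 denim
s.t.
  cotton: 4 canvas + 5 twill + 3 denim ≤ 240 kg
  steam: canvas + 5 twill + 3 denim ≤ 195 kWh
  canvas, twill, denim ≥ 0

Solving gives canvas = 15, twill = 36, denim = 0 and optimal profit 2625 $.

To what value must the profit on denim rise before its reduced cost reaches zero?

At the optimum: cotton uses 240 of 240 (binding); steam uses 195 of 195 (binding).
Dual feasibility on the basic columns requires 4·y_cotton + 1·y_steam = 37, 5·y_cotton + 5·y_steam = 57.5.
This yields shadow prices y_cotton = 8.5, y_steam = 3.
denim enters the basis when its profit ≥ yᵀa₃ = 8.5·3 + 3·3 = 34.5.

34.5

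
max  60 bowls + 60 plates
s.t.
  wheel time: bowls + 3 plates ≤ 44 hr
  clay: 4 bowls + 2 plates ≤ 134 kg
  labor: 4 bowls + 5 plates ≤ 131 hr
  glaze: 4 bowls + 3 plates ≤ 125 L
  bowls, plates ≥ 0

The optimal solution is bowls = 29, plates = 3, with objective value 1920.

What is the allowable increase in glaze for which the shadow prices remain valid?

6

Binding constraints: labor, glaze. The basis is B = [[4,5],[4,3]] with det -8.
Per unit increase in glaze, x* moves by d = (0.625, -0.5).
The basis stays optimal until plates reaches 0; allowable increase = 6 L.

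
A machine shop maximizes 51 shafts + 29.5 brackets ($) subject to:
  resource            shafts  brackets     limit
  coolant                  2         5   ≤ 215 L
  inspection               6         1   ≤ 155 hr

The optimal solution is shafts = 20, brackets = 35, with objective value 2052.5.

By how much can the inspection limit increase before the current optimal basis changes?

490

Binding constraints: coolant, inspection. The basis is B = [[2,5],[6,1]] with det -28.
Per unit increase in inspection, x* moves by d = (0.1786, -0.0714).
The basis stays optimal until brackets reaches 0; allowable increase = 490 hr.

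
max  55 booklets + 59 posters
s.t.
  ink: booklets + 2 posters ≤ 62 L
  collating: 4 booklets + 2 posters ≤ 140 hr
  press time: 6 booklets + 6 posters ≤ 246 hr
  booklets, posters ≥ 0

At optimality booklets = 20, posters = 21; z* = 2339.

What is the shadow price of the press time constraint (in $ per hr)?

Binding: ink and press time. Non-binding: collating (18 unused).
By complementary slackness, y = 0 for the non-binding constraint.
Dual feasibility on the basic columns requires 1·y_ink + 6·y_press time = 55, 2·y_ink + 6·y_press time = 59.
→ y_ink = 4 and y_press time = 8.5.
Shadow price of press time = 8.5.

8.5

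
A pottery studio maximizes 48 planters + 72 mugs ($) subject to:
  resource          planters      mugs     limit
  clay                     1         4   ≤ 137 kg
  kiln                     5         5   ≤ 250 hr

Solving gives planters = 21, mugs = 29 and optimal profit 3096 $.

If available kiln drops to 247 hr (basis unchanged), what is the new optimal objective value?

3072

Both clay and kiln are binding at x*.
The binding rows give the dual system: 1·y_clay + 5·y_kiln = 48 and 4·y_clay + 5·y_kiln = 72.
→ y_clay = 8 and y_kiln = 8.
Δz = y_kiln·Δb = 8 × (-3) = -24, so new z* = 3096 − 24 = 3072.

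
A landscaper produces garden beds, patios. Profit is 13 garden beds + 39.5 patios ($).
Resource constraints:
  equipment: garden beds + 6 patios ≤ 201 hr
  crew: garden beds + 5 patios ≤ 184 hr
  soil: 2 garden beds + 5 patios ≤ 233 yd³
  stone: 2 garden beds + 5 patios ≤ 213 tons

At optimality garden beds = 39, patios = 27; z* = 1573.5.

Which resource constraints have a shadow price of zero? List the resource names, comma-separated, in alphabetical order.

equipment: 201/201 (binding)
crew: 174/184 (slack 10)
soil: 213/233 (slack 20)
stone: 213/213 (binding)
By complementary slackness, a constraint with positive slack has shadow price 0 → crew, soil.

crew, soil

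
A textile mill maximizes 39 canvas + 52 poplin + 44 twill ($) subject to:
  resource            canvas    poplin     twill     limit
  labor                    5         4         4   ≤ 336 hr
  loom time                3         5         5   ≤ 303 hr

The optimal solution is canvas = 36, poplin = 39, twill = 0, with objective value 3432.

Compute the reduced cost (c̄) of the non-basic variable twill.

-8

At the optimum: labor uses 336 of 336 (binding); loom time uses 303 of 303 (binding).
From A_Bᵀ y = c: 5·y_labor + 3·y_loom time = 39; 4·y_labor + 5·y_loom time = 52.
Solving: y_labor = 3, y_loom time = 8.
Reduced cost of twill: c₃ − yᵀa₃ = 44 − (3·4 + 8·5) = 44 − 52 = -8.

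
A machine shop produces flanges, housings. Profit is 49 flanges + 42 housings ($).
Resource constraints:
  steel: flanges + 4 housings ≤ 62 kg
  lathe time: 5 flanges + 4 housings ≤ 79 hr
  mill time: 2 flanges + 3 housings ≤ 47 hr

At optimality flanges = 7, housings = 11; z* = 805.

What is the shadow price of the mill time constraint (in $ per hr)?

At the optimum: steel uses 51 of 62 (slack = 11); lathe time uses 79 of 79 (binding); mill time uses 47 of 47 (binding).
Slack constraints have shadow price 0 (complementary slackness).
From A_Bᵀ y = c: 5·y_lathe time + 2·y_mill time = 49; 4·y_lathe time + 3·y_mill time = 42.
This yields shadow prices y_lathe time = 9, y_mill time = 2.
Shadow price of mill time = 2.

2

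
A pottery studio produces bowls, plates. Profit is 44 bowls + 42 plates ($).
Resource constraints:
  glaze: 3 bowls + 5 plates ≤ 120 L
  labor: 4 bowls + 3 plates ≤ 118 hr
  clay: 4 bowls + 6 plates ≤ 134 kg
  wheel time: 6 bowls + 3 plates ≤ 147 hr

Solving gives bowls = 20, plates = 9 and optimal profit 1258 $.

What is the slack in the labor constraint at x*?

11

labor used = 4·20 + 3·9 = 107; slack = 118 − 107 = 11.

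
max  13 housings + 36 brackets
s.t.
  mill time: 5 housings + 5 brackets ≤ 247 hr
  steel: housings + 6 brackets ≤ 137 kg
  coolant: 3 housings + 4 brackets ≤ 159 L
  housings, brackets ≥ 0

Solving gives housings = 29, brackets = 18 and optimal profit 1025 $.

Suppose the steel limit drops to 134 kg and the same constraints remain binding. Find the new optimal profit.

1013

Binding: steel and coolant. Non-binding: mill time (12 unused).
Since mill time is not tight, its dual is 0.
The binding rows give the dual system: 1·y_steel + 3·y_coolant = 13 and 6·y_steel + 4·y_coolant = 36.
Solving: y_steel = 4, y_coolant = 3.
Δz = y_steel·Δb = 4 × (-3) = -12, so new z* = 1025 − 12 = 1013.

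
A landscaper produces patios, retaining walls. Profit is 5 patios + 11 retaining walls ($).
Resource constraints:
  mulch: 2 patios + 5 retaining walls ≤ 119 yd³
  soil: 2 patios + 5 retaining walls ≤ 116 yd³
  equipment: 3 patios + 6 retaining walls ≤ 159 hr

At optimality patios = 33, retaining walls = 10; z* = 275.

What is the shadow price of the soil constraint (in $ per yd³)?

Check each constraint at x*: mulch 116/119 (slack 3); soil 116/116 (tight); equipment 159/159 (tight).
Slack constraints have shadow price 0 (complementary slackness).
Dual feasibility on the basic columns requires 2·y_soil + 3·y_equipment = 5, 5·y_soil + 6·y_equipment = 11.
Solving: y_soil = 1, y_equipment = 1.
Shadow price of soil = 1.

1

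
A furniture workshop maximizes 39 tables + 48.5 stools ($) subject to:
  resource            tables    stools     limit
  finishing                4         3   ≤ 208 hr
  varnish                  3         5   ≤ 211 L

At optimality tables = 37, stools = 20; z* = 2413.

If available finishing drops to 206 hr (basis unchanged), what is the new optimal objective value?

Check each constraint at x*: finishing 208/208 (tight); varnish 211/211 (tight).
The binding rows give the dual system: 4·y_finishing + 3·y_varnish = 39 and 3·y_finishing + 5·y_varnish = 48.5.
This yields shadow prices y_finishing = 4.5, y_varnish = 7.
Δz = y_finishing·Δb = 4.5 × (-2) = -9, so new z* = 2413 − 9 = 2404.

2404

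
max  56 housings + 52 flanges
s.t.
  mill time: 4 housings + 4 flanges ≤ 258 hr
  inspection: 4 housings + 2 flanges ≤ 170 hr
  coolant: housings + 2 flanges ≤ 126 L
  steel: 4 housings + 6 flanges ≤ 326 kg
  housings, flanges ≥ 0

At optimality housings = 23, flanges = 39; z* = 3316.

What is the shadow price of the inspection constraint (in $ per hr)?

Binding: inspection and steel. Non-binding: mill time (10 unused), coolant (25 unused).
Slack constraints have shadow price 0 (complementary slackness).
From A_Bᵀ y = c: 4·y_inspection + 4·y_steel = 56; 2·y_inspection + 6·y_steel = 52.
Solving: y_inspection = 8, y_steel = 6.
Shadow price of inspection = 8.

8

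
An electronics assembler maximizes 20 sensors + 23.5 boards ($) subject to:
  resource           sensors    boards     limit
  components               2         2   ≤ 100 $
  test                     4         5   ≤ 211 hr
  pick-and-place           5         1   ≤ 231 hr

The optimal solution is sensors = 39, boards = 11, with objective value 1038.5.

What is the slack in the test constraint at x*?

test used = 4·39 + 5·11 = 211; slack = 211 − 211 = 0.

0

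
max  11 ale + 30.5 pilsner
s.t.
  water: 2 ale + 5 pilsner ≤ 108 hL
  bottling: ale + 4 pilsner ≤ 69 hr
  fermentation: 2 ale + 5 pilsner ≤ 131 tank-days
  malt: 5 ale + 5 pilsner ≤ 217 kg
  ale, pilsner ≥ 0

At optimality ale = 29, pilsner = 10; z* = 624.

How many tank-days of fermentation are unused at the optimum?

23

fermentation used = 2·29 + 5·10 = 108; slack = 131 − 108 = 23.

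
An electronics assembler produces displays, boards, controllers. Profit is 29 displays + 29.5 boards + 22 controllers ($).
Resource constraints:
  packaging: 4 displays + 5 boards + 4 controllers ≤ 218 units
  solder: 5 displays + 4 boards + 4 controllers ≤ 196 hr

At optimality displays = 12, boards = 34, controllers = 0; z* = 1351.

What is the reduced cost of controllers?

Check each constraint at x*: packaging 218/218 (tight); solder 196/196 (tight).
The binding rows give the dual system: 4·y_packaging + 5·y_solder = 29 and 5·y_packaging + 4·y_solder = 29.5.
Solving: y_packaging = 3.5, y_solder = 3.
Reduced cost of controllers: c₃ − yᵀa₃ = 22 − (3.5·4 + 3·4) = 22 − 26 = -4.

-4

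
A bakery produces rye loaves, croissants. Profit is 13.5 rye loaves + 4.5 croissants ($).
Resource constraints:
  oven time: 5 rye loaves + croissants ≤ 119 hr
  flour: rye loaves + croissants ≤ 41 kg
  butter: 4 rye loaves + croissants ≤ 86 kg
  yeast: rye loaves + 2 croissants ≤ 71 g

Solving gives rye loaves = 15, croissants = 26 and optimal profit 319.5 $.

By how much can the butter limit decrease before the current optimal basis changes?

Binding constraints: flour, butter. The basis is B = [[1,1],[4,1]] with det -3.
Per unit decrease in butter, x* moves by d = (-0.3333, 0.3333).
The basis stays optimal until yeast becomes binding; allowable decrease = 12 kg.

12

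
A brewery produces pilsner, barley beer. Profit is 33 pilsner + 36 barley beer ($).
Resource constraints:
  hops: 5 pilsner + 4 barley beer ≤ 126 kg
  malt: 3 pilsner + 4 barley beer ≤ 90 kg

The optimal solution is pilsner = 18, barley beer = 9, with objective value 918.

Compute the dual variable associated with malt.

6

Both hops and malt are binding at x*.
Dual feasibility on the basic columns requires 5·y_hops + 3·y_malt = 33, 4·y_hops + 4·y_malt = 36.
This yields shadow prices y_hops = 3, y_malt = 6.
Shadow price of malt = 6.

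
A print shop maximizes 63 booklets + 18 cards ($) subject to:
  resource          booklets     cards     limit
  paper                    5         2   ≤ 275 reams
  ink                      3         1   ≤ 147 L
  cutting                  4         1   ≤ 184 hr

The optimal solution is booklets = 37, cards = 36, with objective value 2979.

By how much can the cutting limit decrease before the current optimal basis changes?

18

Binding constraints: ink, cutting. The basis is B = [[3,1],[4,1]] with det -1.
Per unit decrease in cutting, x* moves by d = (-1, 3).
The basis stays optimal until paper becomes binding; allowable decrease = 18 hr.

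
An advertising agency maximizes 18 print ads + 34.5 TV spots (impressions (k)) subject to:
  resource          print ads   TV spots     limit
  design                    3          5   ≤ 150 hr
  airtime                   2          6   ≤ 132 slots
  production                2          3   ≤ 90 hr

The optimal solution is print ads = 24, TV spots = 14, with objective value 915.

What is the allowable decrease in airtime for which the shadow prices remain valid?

42

Binding constraints: airtime, production. The basis is B = [[2,6],[2,3]] with det -6.
Per unit decrease in airtime, x* moves by d = (0.5, -0.3333).
The basis stays optimal until TV spots reaches 0; allowable decrease = 42 slots.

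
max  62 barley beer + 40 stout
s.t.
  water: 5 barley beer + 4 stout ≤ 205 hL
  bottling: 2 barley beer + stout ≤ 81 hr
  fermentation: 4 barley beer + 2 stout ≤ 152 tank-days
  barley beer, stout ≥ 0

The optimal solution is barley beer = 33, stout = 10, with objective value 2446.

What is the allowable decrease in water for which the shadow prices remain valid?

15

Binding constraints: water, fermentation. The basis is B = [[5,4],[4,2]] with det -6.
Per unit decrease in water, x* moves by d = (0.3333, -0.6667).
The basis stays optimal until stout reaches 0; allowable decrease = 15 hL.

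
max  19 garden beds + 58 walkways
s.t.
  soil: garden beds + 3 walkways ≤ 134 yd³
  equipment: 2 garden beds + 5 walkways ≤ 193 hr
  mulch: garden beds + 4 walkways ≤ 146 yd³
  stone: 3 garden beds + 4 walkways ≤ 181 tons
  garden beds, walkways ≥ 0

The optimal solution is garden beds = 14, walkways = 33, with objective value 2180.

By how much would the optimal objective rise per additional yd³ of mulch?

7

Check each constraint at x*: soil 113/134 (slack 21); equipment 193/193 (tight); mulch 146/146 (tight); stone 174/181 (slack 7).
Since soil, stone are not tight, their duals are 0.
The binding rows give the dual system: 2·y_equipment + 1·y_mulch = 19 and 5·y_equipment + 4·y_mulch = 58.
This yields shadow prices y_equipment = 6, y_mulch = 7.
Shadow price of mulch = 7.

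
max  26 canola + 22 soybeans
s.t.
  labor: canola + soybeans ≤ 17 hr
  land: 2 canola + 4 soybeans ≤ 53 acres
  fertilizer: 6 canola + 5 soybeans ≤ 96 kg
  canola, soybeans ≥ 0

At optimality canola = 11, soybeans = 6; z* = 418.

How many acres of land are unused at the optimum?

7

land used = 2·11 + 4·6 = 46; slack = 53 − 46 = 7.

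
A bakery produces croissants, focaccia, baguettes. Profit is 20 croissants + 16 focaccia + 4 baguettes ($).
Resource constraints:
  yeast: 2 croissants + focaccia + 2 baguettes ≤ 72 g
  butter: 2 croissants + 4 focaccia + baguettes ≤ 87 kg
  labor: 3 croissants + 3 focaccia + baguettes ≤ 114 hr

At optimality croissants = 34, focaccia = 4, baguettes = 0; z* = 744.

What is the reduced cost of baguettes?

Binding: yeast and labor. Non-binding: butter (3 unused).
Slack constraints have shadow price 0 (complementary slackness).
Dual feasibility on the basic columns requires 2·y_yeast + 3·y_labor = 20, 1·y_yeast + 3·y_labor = 16.
This yields shadow prices y_yeast = 4, y_labor = 4.
Reduced cost of baguettes: c₃ − yᵀa₃ = 4 − (4·2 + 4·1) = 4 − 12 = -8.

-8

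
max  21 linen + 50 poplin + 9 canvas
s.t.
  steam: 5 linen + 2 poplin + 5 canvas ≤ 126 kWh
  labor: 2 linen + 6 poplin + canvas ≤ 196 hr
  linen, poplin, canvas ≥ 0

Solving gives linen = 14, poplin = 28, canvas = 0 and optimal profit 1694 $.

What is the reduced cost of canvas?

Both steam and labor are binding at x*.
From A_Bᵀ y = c: 5·y_steam + 2·y_labor = 21; 2·y_steam + 6·y_labor = 50.
→ y_steam = 1 and y_labor = 8.
Reduced cost of canvas: c₃ − yᵀa₃ = 9 − (1·5 + 8·1) = 9 − 13 = -4.

-4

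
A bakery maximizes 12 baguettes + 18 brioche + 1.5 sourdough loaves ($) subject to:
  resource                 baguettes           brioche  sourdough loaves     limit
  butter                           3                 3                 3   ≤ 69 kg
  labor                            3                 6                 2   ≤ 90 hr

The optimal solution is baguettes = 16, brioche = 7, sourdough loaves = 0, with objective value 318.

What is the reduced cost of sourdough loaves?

Both butter and labor are binding at x*.
The binding rows give the dual system: 3·y_butter + 3·y_labor = 12 and 3·y_butter + 6·y_labor = 18.
Solving: y_butter = 2, y_labor = 2.
Reduced cost of sourdough loaves: c₃ − yᵀa₃ = 1.5 − (2·3 + 2·2) = 1.5 − 10 = -8.5.

-8.5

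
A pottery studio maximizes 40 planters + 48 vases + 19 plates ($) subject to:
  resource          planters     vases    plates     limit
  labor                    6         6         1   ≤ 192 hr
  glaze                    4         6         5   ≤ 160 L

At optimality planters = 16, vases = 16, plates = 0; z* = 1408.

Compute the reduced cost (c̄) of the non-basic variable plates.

-5

Both labor and glaze are binding at x*.
From A_Bᵀ y = c: 6·y_labor + 4·y_glaze = 40; 6·y_labor + 6·y_glaze = 48.
This yields shadow prices y_labor = 4, y_glaze = 4.
Reduced cost of plates: c₃ − yᵀa₃ = 19 − (4·1 + 4·5) = 19 − 24 = -5.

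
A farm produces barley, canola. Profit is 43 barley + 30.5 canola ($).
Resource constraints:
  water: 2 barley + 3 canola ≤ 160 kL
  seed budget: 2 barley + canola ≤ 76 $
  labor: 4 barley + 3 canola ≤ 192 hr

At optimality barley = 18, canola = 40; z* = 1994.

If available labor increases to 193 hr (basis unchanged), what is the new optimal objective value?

2003

At the optimum: water uses 156 of 160 (slack = 4); seed budget uses 76 of 76 (binding); labor uses 192 of 192 (binding).
By complementary slackness, y = 0 for the non-binding constraint.
Dual feasibility on the basic columns requires 2·y_seed budget + 4·y_labor = 43, 1·y_seed budget + 3·y_labor = 30.5.
This yields shadow prices y_seed budget = 3.5, y_labor = 9.
Δz = y_labor·Δb = 9 × (1) = 9, so new z* = 1994 + 9 = 2003.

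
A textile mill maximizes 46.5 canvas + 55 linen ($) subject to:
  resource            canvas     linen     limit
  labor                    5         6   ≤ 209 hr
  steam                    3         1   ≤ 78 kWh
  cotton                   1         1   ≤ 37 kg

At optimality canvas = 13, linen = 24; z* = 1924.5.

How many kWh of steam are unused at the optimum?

steam used = 3·13 + 1·24 = 63; slack = 78 − 63 = 15.

15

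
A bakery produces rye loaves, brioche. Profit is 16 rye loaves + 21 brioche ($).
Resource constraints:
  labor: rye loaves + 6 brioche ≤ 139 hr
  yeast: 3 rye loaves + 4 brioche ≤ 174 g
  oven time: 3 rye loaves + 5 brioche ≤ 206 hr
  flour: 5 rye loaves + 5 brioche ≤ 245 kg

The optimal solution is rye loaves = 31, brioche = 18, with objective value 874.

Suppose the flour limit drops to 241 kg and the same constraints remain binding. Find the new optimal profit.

862

Check each constraint at x*: labor 139/139 (tight); yeast 165/174 (slack 9); oven time 183/206 (slack 23); flour 245/245 (tight).
Slack constraints have shadow price 0 (complementary slackness).
The binding rows give the dual system: 1·y_labor + 5·y_flour = 16 and 6·y_labor + 5·y_flour = 21.
Solving: y_labor = 1, y_flour = 3.
Δz = y_flour·Δb = 3 × (-4) = -12, so new z* = 874 − 12 = 862.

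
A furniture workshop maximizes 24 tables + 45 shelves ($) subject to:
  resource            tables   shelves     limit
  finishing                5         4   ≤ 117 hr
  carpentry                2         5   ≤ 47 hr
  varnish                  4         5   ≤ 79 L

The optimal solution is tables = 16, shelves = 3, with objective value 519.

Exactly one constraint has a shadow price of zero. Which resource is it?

finishing: 92/117 (slack 25)
carpentry: 47/47 (binding)
varnish: 79/79 (binding)
By complementary slackness, a constraint with positive slack has shadow price 0 → finishing.

finishing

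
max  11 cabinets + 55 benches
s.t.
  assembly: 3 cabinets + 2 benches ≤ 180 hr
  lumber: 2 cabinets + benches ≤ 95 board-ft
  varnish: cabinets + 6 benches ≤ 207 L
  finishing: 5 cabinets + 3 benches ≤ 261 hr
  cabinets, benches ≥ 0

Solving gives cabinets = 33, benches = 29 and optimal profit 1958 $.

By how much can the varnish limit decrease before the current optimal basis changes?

Binding constraints: lumber, varnish. The basis is B = [[2,1],[1,6]] with det 11.
Per unit decrease in varnish, x* moves by d = (0.0909, -0.1818).
The basis stays optimal until benches reaches 0; allowable decrease = 159.5 L.

159.5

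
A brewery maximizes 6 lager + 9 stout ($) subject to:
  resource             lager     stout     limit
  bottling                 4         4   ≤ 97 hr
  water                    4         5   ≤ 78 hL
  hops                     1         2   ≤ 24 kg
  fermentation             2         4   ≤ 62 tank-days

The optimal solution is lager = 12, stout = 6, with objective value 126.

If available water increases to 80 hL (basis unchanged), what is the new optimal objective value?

Binding: water and hops. Non-binding: bottling (25 unused), fermentation (14 unused).
By complementary slackness, y = 0 for the non-binding constraints.
The binding rows give the dual system: 4·y_water + 1·y_hops = 6 and 5·y_water + 2·y_hops = 9.
Solving: y_water = 1, y_hops = 2.
Δz = y_water·Δb = 1 × (2) = 2, so new z* = 126 + 2 = 128.

128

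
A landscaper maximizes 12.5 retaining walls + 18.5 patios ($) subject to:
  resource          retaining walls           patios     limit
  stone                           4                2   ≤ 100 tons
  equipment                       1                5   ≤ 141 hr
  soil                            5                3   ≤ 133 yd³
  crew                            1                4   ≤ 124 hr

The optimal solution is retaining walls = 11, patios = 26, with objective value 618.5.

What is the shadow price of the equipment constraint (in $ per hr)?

Binding: equipment and soil. Non-binding: stone (4 unused), crew (9 unused).
Slack constraints have shadow price 0 (complementary slackness).
Dual feasibility on the basic columns requires 1·y_equipment + 5·y_soil = 12.5, 5·y_equipment + 3·y_soil = 18.5.
This yields shadow prices y_equipment = 2.5, y_soil = 2.
Shadow price of equipment = 2.5.

2.5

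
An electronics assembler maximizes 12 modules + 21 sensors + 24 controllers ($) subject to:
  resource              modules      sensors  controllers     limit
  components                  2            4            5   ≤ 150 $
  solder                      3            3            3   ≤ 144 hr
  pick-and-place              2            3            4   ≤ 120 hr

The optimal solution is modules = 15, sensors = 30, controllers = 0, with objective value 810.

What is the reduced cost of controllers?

-3

At the optimum: components uses 150 of 150 (binding); solder uses 135 of 144 (slack = 9); pick-and-place uses 120 of 120 (binding).
By complementary slackness, y = 0 for the non-binding constraint.
Dual feasibility on the basic columns requires 2·y_components + 2·y_pick-and-place = 12, 4·y_components + 3·y_pick-and-place = 21.
This yields shadow prices y_components = 3, y_pick-and-place = 3.
Reduced cost of controllers: c₃ − yᵀa₃ = 24 − (3·5 + 3·4) = 24 − 27 = -3.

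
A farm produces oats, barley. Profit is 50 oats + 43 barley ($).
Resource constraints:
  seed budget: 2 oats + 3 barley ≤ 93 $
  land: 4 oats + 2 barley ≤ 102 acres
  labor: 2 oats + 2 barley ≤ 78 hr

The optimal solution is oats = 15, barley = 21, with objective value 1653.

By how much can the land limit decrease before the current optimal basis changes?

40

Binding constraints: seed budget, land. The basis is B = [[2,3],[4,2]] with det -8.
Per unit decrease in land, x* moves by d = (-0.375, 0.25).
The basis stays optimal until oats reaches 0; allowable decrease = 40 acres.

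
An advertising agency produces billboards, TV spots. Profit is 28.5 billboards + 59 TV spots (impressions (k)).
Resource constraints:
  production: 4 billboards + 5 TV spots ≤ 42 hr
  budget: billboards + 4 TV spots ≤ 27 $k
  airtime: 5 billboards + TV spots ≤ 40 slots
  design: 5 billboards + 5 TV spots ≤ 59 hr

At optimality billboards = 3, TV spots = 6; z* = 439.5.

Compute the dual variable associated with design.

0

Check each constraint at x*: production 42/42 (tight); budget 27/27 (tight); airtime 21/40 (slack 19); design 45/59 (slack 14).
By complementary slackness, y = 0 for the non-binding constraints.
From A_Bᵀ y = c: 4·y_production + 1·y_budget = 28.5; 5·y_production + 4·y_budget = 59.
→ y_production = 5 and y_budget = 8.5.
Shadow price of design = 0.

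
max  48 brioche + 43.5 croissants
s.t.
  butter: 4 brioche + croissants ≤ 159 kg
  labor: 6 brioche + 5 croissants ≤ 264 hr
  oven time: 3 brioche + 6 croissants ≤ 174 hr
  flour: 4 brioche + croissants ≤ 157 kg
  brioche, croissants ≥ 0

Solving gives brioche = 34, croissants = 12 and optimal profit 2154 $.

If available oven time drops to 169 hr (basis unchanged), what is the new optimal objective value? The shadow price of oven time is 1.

Δb = -5, so new z* = 2154 + (1)·(-5) = 2154 − 5 = 2149.

2149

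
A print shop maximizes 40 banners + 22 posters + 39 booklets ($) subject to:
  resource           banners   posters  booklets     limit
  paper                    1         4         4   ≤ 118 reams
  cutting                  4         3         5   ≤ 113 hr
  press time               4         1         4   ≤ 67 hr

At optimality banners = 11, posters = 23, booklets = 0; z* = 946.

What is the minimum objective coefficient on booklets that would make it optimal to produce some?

46

Binding: cutting and press time. Non-binding: paper (15 unused).
Slack constraints have shadow price 0 (complementary slackness).
From A_Bᵀ y = c: 4·y_cutting + 4·y_press time = 40; 3·y_cutting + 1·y_press time = 22.
This yields shadow prices y_cutting = 6, y_press time = 4.
booklets enters the basis when its profit ≥ yᵀa₃ = 6·5 + 4·4 = 46.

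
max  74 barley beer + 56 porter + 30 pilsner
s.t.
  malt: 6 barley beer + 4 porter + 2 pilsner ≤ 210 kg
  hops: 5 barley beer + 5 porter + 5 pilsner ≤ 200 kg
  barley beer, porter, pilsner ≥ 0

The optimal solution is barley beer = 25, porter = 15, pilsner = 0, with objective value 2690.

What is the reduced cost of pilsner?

-8

At the optimum: malt uses 210 of 210 (binding); hops uses 200 of 200 (binding).
The binding rows give the dual system: 6·y_malt + 5·y_hops = 74 and 4·y_malt + 5·y_hops = 56.
This yields shadow prices y_malt = 9, y_hops = 4.
Reduced cost of pilsner: c₃ − yᵀa₃ = 30 − (9·2 + 4·5) = 30 − 38 = -8.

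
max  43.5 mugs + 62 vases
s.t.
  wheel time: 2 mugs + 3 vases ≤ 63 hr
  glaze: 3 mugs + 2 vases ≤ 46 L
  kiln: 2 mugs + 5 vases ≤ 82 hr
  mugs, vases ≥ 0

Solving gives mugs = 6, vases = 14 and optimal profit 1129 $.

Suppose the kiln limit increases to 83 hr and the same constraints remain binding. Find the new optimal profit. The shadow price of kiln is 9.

1138

Δb = 1, so new z* = 1129 + (9)·(1) = 1129 + 9 = 1138.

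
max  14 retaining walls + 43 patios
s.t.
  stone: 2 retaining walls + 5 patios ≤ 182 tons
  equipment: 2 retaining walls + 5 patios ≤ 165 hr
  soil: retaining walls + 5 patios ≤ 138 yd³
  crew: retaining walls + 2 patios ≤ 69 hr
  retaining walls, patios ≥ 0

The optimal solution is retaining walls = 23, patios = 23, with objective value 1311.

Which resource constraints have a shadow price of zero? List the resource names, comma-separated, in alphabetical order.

equipment, stone

stone: 161/182 (slack 21)
equipment: 161/165 (slack 4)
soil: 138/138 (binding)
crew: 69/69 (binding)
By complementary slackness, a constraint with positive slack has shadow price 0 → equipment, stone.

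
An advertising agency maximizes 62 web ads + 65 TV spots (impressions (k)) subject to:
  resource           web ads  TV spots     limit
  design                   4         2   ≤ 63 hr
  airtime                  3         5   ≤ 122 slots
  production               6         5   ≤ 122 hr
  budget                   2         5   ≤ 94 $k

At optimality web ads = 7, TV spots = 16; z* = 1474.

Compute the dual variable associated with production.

9

Binding: production and budget. Non-binding: design (3 unused), airtime (21 unused).
By complementary slackness, y = 0 for the non-binding constraints.
The binding rows give the dual system: 6·y_production + 2·y_budget = 62 and 5·y_production + 5·y_budget = 65.
→ y_production = 9 and y_budget = 4.
Shadow price of production = 9.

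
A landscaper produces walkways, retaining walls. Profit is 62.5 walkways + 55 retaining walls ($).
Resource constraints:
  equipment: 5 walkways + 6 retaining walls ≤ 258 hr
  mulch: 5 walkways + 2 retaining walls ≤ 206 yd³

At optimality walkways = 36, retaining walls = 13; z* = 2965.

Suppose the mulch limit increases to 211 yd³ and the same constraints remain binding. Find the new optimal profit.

Check each constraint at x*: equipment 258/258 (tight); mulch 206/206 (tight).
From A_Bᵀ y = c: 5·y_equipment + 5·y_mulch = 62.5; 6·y_equipment + 2·y_mulch = 55.
Solving: y_equipment = 7.5, y_mulch = 5.
Δz = y_mulch·Δb = 5 × (5) = 25, so new z* = 2965 + 25 = 2990.

2990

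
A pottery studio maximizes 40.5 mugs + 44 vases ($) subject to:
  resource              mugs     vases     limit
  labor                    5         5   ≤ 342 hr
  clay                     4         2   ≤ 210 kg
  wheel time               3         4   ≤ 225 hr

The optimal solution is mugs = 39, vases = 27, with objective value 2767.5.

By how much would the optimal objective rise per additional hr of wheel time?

9.5

Binding: clay and wheel time. Non-binding: labor (12 unused).
By complementary slackness, y = 0 for the non-binding constraint.
Dual feasibility on the basic columns requires 4·y_clay + 3·y_wheel time = 40.5, 2·y_clay + 4·y_wheel time = 44.
Solving: y_clay = 3, y_wheel time = 9.5.
Shadow price of wheel time = 9.5.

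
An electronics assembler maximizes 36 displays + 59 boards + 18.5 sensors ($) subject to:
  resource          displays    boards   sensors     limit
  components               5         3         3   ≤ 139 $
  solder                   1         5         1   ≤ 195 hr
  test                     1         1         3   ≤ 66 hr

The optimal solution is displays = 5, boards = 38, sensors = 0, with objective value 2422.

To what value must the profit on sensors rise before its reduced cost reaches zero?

At the optimum: components uses 139 of 139 (binding); solder uses 195 of 195 (binding); test uses 43 of 66 (slack = 23).
Slack constraints have shadow price 0 (complementary slackness).
Dual feasibility on the basic columns requires 5·y_components + 1·y_solder = 36, 3·y_components + 5·y_solder = 59.
→ y_components = 5.5 and y_solder = 8.5.
sensors enters the basis when its profit ≥ yᵀa₃ = 5.5·3 + 8.5·1 = 25.

25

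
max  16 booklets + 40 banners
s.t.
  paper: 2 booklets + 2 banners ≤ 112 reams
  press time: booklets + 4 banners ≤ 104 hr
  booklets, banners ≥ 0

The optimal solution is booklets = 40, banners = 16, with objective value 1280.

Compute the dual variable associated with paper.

4

Check each constraint at x*: paper 112/112 (tight); press time 104/104 (tight).
Dual feasibility on the basic columns requires 2·y_paper + 1·y_press time = 16, 2·y_paper + 4·y_press time = 40.
→ y_paper = 4 and y_press time = 8.
Shadow price of paper = 4.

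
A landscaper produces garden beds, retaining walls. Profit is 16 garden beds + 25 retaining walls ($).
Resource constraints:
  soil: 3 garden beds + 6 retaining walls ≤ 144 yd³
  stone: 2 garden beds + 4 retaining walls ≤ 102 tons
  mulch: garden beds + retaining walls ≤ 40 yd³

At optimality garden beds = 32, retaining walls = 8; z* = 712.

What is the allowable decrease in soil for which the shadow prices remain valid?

24

Binding constraints: soil, mulch. The basis is B = [[3,6],[1,1]] with det -3.
Per unit decrease in soil, x* moves by d = (0.3333, -0.3333).
The basis stays optimal until retaining walls reaches 0; allowable decrease = 24 yd³.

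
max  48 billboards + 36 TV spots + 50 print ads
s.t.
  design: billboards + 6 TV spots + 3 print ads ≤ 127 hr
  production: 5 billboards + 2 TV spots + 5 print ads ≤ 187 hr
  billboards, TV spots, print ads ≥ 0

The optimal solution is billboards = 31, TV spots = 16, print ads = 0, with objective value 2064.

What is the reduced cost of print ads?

Check each constraint at x*: design 127/127 (tight); production 187/187 (tight).
Dual feasibility on the basic columns requires 1·y_design + 5·y_production = 48, 6·y_design + 2·y_production = 36.
Solving: y_design = 3, y_production = 9.
Reduced cost of print ads: c₃ − yᵀa₃ = 50 − (3·3 + 9·5) = 50 − 54 = -4.

-4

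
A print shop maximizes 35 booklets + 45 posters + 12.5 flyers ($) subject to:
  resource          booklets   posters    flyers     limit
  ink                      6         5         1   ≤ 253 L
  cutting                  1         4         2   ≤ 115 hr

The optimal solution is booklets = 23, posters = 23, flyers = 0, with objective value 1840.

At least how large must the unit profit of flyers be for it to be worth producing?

Check each constraint at x*: ink 253/253 (tight); cutting 115/115 (tight).
The binding rows give the dual system: 6·y_ink + 1·y_cutting = 35 and 5·y_ink + 4·y_cutting = 45.
→ y_ink = 5 and y_cutting = 5.
flyers enters the basis when its profit ≥ yᵀa₃ = 5·1 + 5·2 = 15.

15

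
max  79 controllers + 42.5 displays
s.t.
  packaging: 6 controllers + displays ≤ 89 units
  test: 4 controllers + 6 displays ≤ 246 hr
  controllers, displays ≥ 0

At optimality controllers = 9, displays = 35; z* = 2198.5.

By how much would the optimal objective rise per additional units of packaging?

At the optimum: packaging uses 89 of 89 (binding); test uses 246 of 246 (binding).
From A_Bᵀ y = c: 6·y_packaging + 4·y_test = 79; 1·y_packaging + 6·y_test = 42.5.
Solving: y_packaging = 9.5, y_test = 5.5.
Shadow price of packaging = 9.5.

9.5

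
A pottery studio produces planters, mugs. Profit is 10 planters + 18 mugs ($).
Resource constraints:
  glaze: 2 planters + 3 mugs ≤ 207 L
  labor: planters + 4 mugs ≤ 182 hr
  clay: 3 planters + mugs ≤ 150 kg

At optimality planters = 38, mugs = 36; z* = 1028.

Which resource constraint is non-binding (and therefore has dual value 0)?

glaze

glaze: 184/207 (slack 23)
labor: 182/182 (binding)
clay: 150/150 (binding)
By complementary slackness, a constraint with positive slack has shadow price 0 → glaze.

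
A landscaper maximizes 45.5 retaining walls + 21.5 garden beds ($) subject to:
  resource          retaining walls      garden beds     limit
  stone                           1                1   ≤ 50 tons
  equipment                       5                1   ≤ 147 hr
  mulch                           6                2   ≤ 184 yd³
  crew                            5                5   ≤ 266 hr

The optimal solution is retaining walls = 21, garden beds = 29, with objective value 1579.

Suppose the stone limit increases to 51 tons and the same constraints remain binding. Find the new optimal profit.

Check each constraint at x*: stone 50/50 (tight); equipment 134/147 (slack 13); mulch 184/184 (tight); crew 250/266 (slack 16).
Since equipment, crew are not tight, their duals are 0.
From A_Bᵀ y = c: 1·y_stone + 6·y_mulch = 45.5; 1·y_stone + 2·y_mulch = 21.5.
This yields shadow prices y_stone = 9.5, y_mulch = 6.
Δz = y_stone·Δb = 9.5 × (1) = 9.5, so new z* = 1579 + 9.5 = 1588.5.

1588.5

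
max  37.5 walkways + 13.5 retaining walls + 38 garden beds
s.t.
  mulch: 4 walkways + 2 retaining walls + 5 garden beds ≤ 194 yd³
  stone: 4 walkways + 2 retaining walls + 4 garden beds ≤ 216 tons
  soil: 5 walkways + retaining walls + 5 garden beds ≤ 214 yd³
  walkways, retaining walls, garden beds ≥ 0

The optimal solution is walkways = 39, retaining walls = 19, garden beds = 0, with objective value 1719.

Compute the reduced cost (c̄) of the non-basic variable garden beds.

Binding: mulch and soil. Non-binding: stone (22 unused).
Slack constraints have shadow price 0 (complementary slackness).
From A_Bᵀ y = c: 4·y_mulch + 5·y_soil = 37.5; 2·y_mulch + 1·y_soil = 13.5.
Solving: y_mulch = 5, y_soil = 3.5.
Reduced cost of garden beds: c₃ − yᵀa₃ = 38 − (5·5 + 3.5·5) = 38 − 42.5 = -4.5.

-4.5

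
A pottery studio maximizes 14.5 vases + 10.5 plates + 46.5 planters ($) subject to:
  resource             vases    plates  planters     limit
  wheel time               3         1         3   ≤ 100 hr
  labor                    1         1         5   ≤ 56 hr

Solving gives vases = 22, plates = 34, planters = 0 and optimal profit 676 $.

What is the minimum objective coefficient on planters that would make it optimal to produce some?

48.5

At the optimum: wheel time uses 100 of 100 (binding); labor uses 56 of 56 (binding).
From A_Bᵀ y = c: 3·y_wheel time + 1·y_labor = 14.5; 1·y_wheel time + 1·y_labor = 10.5.
This yields shadow prices y_wheel time = 2, y_labor = 8.5.
planters enters the basis when its profit ≥ yᵀa₃ = 2·3 + 8.5·5 = 48.5.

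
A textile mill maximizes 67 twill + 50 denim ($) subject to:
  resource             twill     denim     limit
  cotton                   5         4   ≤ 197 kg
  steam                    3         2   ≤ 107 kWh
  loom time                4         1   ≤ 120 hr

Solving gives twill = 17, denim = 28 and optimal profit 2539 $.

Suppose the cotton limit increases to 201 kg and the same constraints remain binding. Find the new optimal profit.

2571

Binding: cotton and steam. Non-binding: loom time (24 unused).
By complementary slackness, y = 0 for the non-binding constraint.
From A_Bᵀ y = c: 5·y_cotton + 3·y_steam = 67; 4·y_cotton + 2·y_steam = 50.
Solving: y_cotton = 8, y_steam = 9.
Δz = y_cotton·Δb = 8 × (4) = 32, so new z* = 2539 + 32 = 2571.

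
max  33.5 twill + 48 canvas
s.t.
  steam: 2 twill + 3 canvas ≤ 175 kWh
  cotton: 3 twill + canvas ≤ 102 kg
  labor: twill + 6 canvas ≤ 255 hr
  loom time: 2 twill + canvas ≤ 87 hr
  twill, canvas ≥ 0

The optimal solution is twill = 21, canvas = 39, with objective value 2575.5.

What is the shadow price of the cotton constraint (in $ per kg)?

Binding: cotton and labor. Non-binding: steam (16 unused), loom time (6 unused).
By complementary slackness, y = 0 for the non-binding constraints.
From A_Bᵀ y = c: 3·y_cotton + 1·y_labor = 33.5; 1·y_cotton + 6·y_labor = 48.
Solving: y_cotton = 9, y_labor = 6.5.
Shadow price of cotton = 9.

9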